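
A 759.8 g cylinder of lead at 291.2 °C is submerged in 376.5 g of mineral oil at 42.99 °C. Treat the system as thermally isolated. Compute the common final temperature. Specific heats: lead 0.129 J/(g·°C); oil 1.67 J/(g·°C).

Taking heat into each body as positive, Σ m c ΔT = 0:
759.8·0.129·(T − 291.2) + 376.5·1.67·(T − 42.99) = 0
(98.01 + 628.75) T = 98.01·291.2 + 628.75·42.99
T ≈ 76.46 °C

T_f ≈ 76.5 °C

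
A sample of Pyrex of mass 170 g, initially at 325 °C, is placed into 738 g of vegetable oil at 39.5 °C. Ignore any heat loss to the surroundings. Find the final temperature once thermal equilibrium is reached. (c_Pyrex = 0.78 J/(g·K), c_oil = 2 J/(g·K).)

T_f ≈ 63.0 °C

Conservation of energy gives ΣQ = 0:
170·0.78·(T − 325) + 738·2·(T − 39.5) = 0
1608.6 T = 101397
T = 101397 / 1608.6 = 63 °C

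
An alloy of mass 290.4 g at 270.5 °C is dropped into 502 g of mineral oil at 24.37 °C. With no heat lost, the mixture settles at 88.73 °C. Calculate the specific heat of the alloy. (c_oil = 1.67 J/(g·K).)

c ≈ 1.02 J/(g·K)

Net heat exchanged in the isolated system is zero:
290.4×c×(88.73 − 270.5) + 502×1.67×(88.73 − 24.37) = 0
-52786 c = -53956
c = -53956/-52786 ≈ 1.022 J/(g·K)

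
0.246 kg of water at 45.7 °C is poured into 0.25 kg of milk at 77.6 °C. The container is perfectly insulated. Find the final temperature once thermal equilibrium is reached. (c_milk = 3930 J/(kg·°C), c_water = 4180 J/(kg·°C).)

T_f is the heat-capacity-weighted average of the initial temperatures:
T_f = (982.5·77.6 + 1028.3·45.7) / (982.5 + 1028.3)
    = 123234 / 2010.8 ≈ 61.29 °C

T_f ≈ 61.3 °C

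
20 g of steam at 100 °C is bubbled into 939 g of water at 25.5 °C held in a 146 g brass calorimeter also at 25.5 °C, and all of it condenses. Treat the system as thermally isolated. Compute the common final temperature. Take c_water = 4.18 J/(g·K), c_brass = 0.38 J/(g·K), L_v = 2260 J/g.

T_f ≈ 38.2 °C

Energy balance with sensible and latent terms:
latent heat released on condensation: 20·2260 = 45200
  condensed water 100 °C→T: 83.6(T − 100)
  water warms: 939·4.18·(T − 25.5) = 3925(T − 25.5)
  cup: 55.48(T − 25.5)
4064.1 T = 45200 + 8360 + 101503 = 155063
T ≈ 38.15 °C (< 100 °C, so full condensation is consistent).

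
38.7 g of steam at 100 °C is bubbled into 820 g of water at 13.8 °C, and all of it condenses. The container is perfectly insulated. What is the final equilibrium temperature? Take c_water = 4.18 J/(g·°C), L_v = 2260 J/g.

Energy conservation, ΣQ = 0:
condense steam: −38.7·2260 = −87462; condensed water 100 °C→T: 161.77(T − 100); water warms: 820·4.18·(T − 13.8) = 3427.6(T − 13.8)
3589.4 T = 87462 + 16177 + 47301 = 150939
T ≈ 42.05 °C, under the boiling point, so the assumption holds.

T_f ≈ 42.1 °C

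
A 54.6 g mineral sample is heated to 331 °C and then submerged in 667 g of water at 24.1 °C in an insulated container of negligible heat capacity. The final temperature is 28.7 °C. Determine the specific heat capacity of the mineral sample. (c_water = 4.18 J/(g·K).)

c ≈ 0.777 J/(g·K)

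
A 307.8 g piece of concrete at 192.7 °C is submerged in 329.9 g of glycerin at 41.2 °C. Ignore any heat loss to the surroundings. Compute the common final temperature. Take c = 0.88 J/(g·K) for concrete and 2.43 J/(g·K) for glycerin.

Conservation of energy gives ΣQ = 0:
307.8×0.88×(T − 192.7) + 329.9×2.43×(T − 41.2) = 0
1072.5 T = 85224
T = 85224/1072.5 ≈ 79.46 °C

T_f ≈ 79.5 °C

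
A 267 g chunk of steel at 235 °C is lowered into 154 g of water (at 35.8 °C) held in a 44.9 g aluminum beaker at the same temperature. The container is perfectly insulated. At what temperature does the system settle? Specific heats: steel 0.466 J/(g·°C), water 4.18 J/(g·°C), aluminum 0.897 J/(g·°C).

Conservation of energy gives ΣQ = 0:
267·0.466·(T − 235) + 154·4.18·(T − 35.8) + 44.9·0.897·(T − 35.8) = 0
124.42(T − 235) + 643.72(T − 35.8) + 40.28(T − 35.8) = 0
808.42 T = 53726
T = 53726/808.42 ≈ 66.46 °C

T_f ≈ 66.5 °C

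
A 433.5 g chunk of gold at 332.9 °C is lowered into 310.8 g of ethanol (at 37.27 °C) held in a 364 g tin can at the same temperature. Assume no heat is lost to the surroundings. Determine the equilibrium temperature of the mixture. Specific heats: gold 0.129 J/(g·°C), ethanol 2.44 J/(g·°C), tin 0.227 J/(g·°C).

T_f ≈ 55.7 °C

Setting the total heat transfer to zero:
433.5·0.129·(T − 332.9) + 310.8·2.44·(T − 37.27) + 364·0.227·(T − 37.27) = 0
(55.92 + 758.35 + 82.63) T = 55.92·332.9 + 758.35·37.27 + 82.63·37.27
T ≈ 55.70 °C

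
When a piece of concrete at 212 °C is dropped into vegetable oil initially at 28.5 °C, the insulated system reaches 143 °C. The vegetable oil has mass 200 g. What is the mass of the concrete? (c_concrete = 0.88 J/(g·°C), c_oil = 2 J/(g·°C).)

Conservation of energy gives ΣQ = 0:
m·0.88·(143 − 212) + 200·2·(143 − 28.5) = 0
-60.72 m = -45800
m = -45800/-60.72 ≈ 754.3 g

m ≈ 754 g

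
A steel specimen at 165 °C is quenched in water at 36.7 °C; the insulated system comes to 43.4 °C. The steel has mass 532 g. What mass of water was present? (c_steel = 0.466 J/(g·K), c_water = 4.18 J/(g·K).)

m ≈ 1080 g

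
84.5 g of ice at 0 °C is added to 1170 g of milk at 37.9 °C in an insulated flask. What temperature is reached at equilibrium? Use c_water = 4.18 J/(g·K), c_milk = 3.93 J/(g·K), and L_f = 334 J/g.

T_f ≈ 29.5 °C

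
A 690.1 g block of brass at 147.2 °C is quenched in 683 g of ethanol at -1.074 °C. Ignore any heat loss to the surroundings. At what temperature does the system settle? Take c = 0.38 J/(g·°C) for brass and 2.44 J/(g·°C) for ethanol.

T_f ≈ 19.1 °C

|Q_brass| = |Q_ethanol|:
690.1×0.38×(147.2 − T) = 683×2.44×(T − (-1.074))
262.24(147.2 − T) = 1666.5(T − (-1.074))
1928.8 T = 36812  ⇒  T ≈ 19.09 °C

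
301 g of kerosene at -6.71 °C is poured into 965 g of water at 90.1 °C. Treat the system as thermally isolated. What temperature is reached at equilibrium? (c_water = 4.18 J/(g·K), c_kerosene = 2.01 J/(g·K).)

T_f ≈ 77.5 °C

T_f = Σ m_i c_i T_i / Σ m_i c_i:
T_f = (4033.7*90.1 + 605.01*(-6.71)) / (4033.7 + 605.01)
    = 359377 / 4638.7 ≈ 77.47 °C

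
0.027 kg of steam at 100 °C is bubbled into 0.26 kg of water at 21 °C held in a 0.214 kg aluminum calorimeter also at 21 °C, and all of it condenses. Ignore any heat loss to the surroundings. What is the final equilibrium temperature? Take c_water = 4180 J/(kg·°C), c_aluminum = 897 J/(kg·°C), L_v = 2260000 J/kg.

Taking heat into each body as positive, Σ m c ΔT = 0:
steam→water at 100 °C releases m L_v = 0.027·2260000 = 61020
  condensed water 100 °C→T: 112.86(T − 100)
  original water: 1086.8(T − 21)
  aluminum cup: 0.214·897·(T − 21) = 191.96(T − 21)
1391.6 T = 61020 + 11286 + 26854 = 99160
T ≈ 71.26 °C — below 100 °C, confirming all the steam condensed.

T_f ≈ 71.3 °C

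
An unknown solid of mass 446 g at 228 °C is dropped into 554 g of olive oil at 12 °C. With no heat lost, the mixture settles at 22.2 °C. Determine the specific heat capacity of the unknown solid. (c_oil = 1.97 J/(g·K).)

c ≈ 0.121 J/(g·K)

m_s c (T_s − T_f) = m_oil c_oil (T_f − T_0):
446·c·(228 − 22.2) = 554·1.97·(22.2 − 12)
91787 c = 11132  ⇒  c ≈ 0.1213 J/(g·K)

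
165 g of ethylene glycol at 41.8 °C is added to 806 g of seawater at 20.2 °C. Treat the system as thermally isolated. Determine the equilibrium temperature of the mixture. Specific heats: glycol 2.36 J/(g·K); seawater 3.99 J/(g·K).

T_f ≈ 22.5 °C

Heat gained plus heat lost sum to zero:
165×2.36×(T − 41.8) + 806×3.99×(T − 20.2) = 0
389.4(T − 41.8) + 3215.9(T − 20.2) = 0
3605.3 T = 81239
T = 81239/3605.3 ≈ 22.53 °C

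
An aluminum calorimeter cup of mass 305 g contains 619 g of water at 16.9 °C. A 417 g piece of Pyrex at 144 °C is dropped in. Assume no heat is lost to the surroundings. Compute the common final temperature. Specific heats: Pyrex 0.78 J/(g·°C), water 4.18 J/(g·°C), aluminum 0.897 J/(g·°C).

T_f ≈ 29.9 °C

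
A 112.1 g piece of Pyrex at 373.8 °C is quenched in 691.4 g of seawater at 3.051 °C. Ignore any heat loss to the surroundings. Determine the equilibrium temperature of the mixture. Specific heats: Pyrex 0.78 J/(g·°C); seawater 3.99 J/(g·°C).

Taking heat into each body as positive, Σ m c ΔT = 0:
112.1·0.78·(T − 373.8) + 691.4·3.99·(T − 3.051) = 0
2846.1 T = 41101
T ≈ 14.44 °C

T_f ≈ 14.4 °C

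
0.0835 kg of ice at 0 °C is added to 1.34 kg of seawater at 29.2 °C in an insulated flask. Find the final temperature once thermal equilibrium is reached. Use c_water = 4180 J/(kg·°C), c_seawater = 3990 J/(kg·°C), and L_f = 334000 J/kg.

T_f ≈ 22.5 °C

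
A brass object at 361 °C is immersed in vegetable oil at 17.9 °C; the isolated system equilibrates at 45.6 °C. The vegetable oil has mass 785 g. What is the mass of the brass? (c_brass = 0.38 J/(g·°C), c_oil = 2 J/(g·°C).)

m ≈ 363 g

Heat lost by the brass = heat gained by the oil:
m·0.38·(361 − 45.6) = 785·2·(45.6 − 17.9)
119.85 m = 43489  ⇒  m ≈ 362.9 g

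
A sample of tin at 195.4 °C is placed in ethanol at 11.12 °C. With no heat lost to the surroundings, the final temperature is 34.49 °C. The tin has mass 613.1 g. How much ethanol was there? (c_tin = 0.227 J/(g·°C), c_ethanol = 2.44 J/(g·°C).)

|Q_tin| = |Q_ethanol|:
613.1×0.227×(195.4 − 34.49) = m×2.44×(34.49 − 11.12)
57.02 m = 22394  ⇒  m ≈ 392.7 g

m ≈ 393 g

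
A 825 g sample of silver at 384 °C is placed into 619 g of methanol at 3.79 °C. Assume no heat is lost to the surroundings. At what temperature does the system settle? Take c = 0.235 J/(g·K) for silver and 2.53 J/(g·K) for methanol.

T_f ≈ 45.7 °C

Conservation of energy gives ΣQ = 0:
825×0.235×(T − 384) + 619×2.53×(T − 3.79) = 0
(193.88 + 1566.1) T = 193.88×384 + 1566.1×3.79
T = 80383 / 1759.9 = 45.7 °C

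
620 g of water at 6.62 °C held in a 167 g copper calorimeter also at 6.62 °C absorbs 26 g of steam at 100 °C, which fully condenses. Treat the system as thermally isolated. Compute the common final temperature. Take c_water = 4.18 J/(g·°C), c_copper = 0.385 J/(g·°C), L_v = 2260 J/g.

T_f ≈ 31.5 °C

Net heat exchanged in the isolated system is zero:
latent heat released on condensation: 26·2260 = 58760
  condensate cools 100→T: 26·4.18·(T − 100) = 108.68(T − 100)
  original water: 2591.6(T − 6.62)
  copper cup: 167·0.385·(T − 6.62) = 64.3(T − 6.62)
2764.6 T = 58760 + 10868 + 17582 = 87210
T ≈ 31.55 °C, under the boiling point, so the assumption holds.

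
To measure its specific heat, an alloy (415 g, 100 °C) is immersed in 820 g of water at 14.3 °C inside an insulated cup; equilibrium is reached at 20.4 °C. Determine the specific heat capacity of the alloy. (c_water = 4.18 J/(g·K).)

Let T be the final temperature. ΣQ_i = 0:
415×c×(20.4 − 100) + 820×4.18×(20.4 − 14.3) = 0
-33034 c = -20908
c = -20908/-33034 ≈ 0.6329 J/(g·K)

c ≈ 0.633 J/(g·K)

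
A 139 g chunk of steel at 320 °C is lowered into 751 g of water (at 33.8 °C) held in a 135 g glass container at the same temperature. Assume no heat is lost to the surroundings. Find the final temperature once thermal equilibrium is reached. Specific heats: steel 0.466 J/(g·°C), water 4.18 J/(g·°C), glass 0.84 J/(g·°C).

T_f ≈ 39.4 °C

Net heat exchanged in the isolated system is zero:
139×0.466×(T − 320) + 751×4.18×(T − 33.8) + 135×0.84×(T − 33.8) = 0
64.77(T − 320) + 3139.2(T − 33.8) + 113.4(T − 33.8) = 0
(64.77 + 3139.2 + 113.4) T = 64.77×320 + 3139.2×33.8 + 113.4×33.8
T = 130665/3317.4 ≈ 39.39 °C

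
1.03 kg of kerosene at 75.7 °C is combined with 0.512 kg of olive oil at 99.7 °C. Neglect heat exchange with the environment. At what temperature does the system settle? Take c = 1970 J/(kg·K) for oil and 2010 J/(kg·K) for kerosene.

T_f is the heat-capacity-weighted average of the initial temperatures:
T_f = (1008.6·99.7 + 2070.3·75.7) / (1008.6 + 2070.3)
    = 257283 / 3078.9 ≈ 83.56 °C

T_f ≈ 83.6 °C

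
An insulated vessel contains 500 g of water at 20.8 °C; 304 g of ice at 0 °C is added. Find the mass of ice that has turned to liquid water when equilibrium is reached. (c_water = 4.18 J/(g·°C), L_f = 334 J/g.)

Water can give up m c ΔT = 500×4.18×20.8 = 43472 J before reaching 0 °C.
To melt every bit of ice: 304×334 = 101536 J.
Since 43472 < 101536 J, not all the ice melts; equilibrium is at 0 °C.
m_melt = 43472 / L_f = 130.2 g.

m_melted ≈ 130 g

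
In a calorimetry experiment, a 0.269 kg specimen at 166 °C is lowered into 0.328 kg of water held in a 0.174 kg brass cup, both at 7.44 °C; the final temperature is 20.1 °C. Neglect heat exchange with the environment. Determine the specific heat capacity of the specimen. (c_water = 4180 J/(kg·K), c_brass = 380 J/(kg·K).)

Heat gained plus heat lost sum to zero:
0.269·c·(20.1 − 166) + 0.328·4180·(20.1 − 7.44) + 0.174·380·(20.1 − 7.44) = 0
-39.25 c = -18194
c = -18194/-39.25 ≈ 463.6 J/(kg·K)

c ≈ 464 J/(kg·K)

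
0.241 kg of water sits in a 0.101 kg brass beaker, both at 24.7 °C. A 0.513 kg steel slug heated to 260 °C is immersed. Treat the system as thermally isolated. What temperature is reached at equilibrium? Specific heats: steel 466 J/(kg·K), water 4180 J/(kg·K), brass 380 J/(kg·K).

T_f ≈ 68.5 °C

Taking heat into each body as positive, Σ m c ΔT = 0:
0.513×466×(T − 260) + 0.241×4180×(T − 24.7) + 0.101×380×(T − 24.7) = 0
1284.8 T = 87985
T = 87985/1284.8 ≈ 68.48 °C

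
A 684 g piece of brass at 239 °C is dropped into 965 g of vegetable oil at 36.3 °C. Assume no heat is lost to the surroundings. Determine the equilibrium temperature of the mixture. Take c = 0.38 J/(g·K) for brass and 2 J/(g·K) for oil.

T_f ≈ 60.4 °C

T_f = Σ m_i c_i T_i / Σ m_i c_i:
T_f = (259.92*239 + 1930*36.3) / (259.92 + 1930)
    = 132180 / 2189.9 ≈ 60.36 °C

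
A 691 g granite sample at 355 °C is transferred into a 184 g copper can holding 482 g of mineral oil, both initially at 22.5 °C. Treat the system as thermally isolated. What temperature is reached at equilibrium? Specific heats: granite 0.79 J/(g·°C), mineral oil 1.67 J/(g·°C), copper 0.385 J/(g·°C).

Net heat exchanged in the isolated system is zero:
691×0.79×(T − 355) + 482×1.67×(T − 22.5) + 184×0.385×(T − 22.5) = 0
1421.7 T = 213496
T = 213496 / 1421.7 = 150 °C

T_f ≈ 150.2 °C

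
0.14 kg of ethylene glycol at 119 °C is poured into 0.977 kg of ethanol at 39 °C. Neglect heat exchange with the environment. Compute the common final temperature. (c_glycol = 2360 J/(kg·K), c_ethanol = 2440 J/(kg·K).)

T_f ≈ 48.7 °C

Energy conservation, ΣQ = 0:
0.14*2360*(T − 119) + 0.977*2440*(T − 39) = 0
330.4(T − 119) + 2383.9(T − 39) = 0
2714.3 T = 132289
T ≈ 48.74 °C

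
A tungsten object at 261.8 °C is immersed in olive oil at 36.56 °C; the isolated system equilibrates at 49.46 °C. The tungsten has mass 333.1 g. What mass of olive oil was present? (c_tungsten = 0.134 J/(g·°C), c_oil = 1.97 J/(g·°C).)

m ≈ 373 g

Heat lost by the tungsten = heat gained by the oil:
333.1·0.134·(261.8 − 49.46) = m·1.97·(49.46 − 36.56)
25.41 m = 9477.9  ⇒  m ≈ 373 g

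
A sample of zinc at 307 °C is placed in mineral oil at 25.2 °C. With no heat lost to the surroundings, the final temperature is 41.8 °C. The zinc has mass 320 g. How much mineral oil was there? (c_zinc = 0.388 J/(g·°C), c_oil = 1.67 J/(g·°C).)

Taking heat into each body as positive, Σ m c ΔT = 0:
320×0.388×(41.8 − 307) + m×1.67×(41.8 − 25.2) = 0
27.72 m = 32927
m = 32927/27.72 ≈ 1188 g

m ≈ 1190 g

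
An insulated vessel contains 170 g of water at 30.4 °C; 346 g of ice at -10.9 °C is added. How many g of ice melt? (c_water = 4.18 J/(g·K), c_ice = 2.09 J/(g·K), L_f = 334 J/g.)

m_melted ≈ 41.1 g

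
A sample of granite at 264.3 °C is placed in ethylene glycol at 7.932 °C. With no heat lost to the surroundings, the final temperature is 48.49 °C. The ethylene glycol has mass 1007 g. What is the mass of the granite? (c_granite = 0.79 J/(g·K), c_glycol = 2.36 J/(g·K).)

m ≈ 565 g

Heat gained plus heat lost sum to zero:
m×0.79×(48.49 − 264.3) + 1007×2.36×(48.49 − 7.932) = 0
-170.49 m = -96387
m = -96387/-170.49 ≈ 565.4 g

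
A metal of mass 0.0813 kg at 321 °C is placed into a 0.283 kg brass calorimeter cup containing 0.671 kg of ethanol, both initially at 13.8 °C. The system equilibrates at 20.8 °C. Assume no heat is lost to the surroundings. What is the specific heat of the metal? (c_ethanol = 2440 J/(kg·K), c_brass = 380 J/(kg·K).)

c ≈ 500 J/(kg·K)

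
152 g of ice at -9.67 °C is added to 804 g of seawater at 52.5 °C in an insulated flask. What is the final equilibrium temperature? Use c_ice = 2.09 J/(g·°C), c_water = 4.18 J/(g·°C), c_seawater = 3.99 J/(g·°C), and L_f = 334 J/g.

T_f ≈ 29.8 °C

Sum of m c ΔT and latent-heat terms is zero:
warm ice to 0 °C: 152·2.09·(0 − (-9.67)) = 3072; fusion: m_ice L_f = 152·334 = 50768; meltwater 0→T: 152·4.18·T = 635.36 T; seawater: 3208(T − 52.5)
3843.3 T = 168418 − 53840 = 114578
T ≈ 29.81 °C — above 0 °C, consistent with complete melting.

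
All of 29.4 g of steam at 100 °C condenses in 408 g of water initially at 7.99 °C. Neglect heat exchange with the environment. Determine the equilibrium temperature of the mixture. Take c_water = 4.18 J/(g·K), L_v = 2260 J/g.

Conservation of energy gives ΣQ = 0:
latent heat released on condensation: 29.4·2260 = 66444; condensed water 100 °C→T: 122.89(T − 100); original water: 1705.4(T − 7.99)
1828.3 T = 66444 + 12289 + 13626 = 92360
T ≈ 50.52 °C — below 100 °C, confirming all the steam condensed.

T_f ≈ 50.5 °C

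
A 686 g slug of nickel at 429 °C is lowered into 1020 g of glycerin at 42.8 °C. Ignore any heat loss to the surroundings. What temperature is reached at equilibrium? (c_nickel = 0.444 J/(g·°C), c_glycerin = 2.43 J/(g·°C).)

T_f ≈ 85.1 °C

Setting the total heat transfer to zero:
686×0.444×(T − 429) + 1020×2.43×(T − 42.8) = 0
2783.2 T = 236751
T = 236751 / 2783.2 = 85.1 °C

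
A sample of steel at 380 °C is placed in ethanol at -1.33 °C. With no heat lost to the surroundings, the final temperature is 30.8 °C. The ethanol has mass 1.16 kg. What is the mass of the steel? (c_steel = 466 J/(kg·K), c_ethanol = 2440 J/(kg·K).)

m ≈ 0.559 kg

|Q_steel| = |Q_ethanol|:
m·466·(380 − 30.8) = 1.16·2440·(30.8 − (-1.33))
162727 m = 90941  ⇒  m ≈ 0.5589 kg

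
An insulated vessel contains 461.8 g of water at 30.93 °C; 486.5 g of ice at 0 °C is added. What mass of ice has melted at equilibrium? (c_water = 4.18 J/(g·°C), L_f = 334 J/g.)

m_melted ≈ 179 g

Water can give up m c ΔT = 461.8·4.18·30.93 = 59705 J before reaching 0 °C.
To melt every bit of ice: 486.5·334 = 162491 J.
59705 J < 162491 J, so only part of the ice melts and the system sits at 0 °C.
Mass melted = 59705/334 ≈ 178.8 g.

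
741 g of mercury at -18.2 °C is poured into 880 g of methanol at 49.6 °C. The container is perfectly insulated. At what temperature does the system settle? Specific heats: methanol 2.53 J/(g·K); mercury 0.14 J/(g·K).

T_f ≈ 46.6 °C

Heat gained plus heat lost sum to zero:
880×2.53×(T − 49.6) + 741×0.14×(T − (-18.2)) = 0
2330.1 T = 108541
T ≈ 46.58 °C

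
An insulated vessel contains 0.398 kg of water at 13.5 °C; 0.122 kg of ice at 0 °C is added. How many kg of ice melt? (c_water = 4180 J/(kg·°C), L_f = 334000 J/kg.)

m_melted ≈ 0.0672 kg

Water can give up m c ΔT = 0.398×4180×13.5 = 22459 J before reaching 0 °C.
To melt every bit of ice: 0.122×334000 = 40748 J.
Since 22459 < 40748 J, not all the ice melts; equilibrium is at 0 °C.
m_melt = 22459 / L_f = 0.06724 kg.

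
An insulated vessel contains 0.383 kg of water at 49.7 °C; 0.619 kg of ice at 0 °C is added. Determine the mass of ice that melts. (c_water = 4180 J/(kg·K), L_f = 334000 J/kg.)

m_melted ≈ 0.238 kg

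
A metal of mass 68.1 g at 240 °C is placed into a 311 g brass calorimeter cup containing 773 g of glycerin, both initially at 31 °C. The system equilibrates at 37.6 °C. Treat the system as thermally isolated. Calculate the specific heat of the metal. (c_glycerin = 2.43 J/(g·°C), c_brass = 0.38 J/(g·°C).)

c ≈ 0.956 J/(g·°C)

Conservation of energy gives ΣQ = 0:
68.1·c·(37.6 − 240) + 773·2.43·(37.6 − 31) + 311·0.38·(37.6 − 31) = 0
-13783 c = -13177
c = -13177/-13783 ≈ 0.956 J/(g·°C)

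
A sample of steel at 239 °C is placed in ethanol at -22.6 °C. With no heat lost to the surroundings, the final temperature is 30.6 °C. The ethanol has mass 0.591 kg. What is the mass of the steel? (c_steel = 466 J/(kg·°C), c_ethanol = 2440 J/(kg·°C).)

Net heat exchanged in the isolated system is zero:
m×466×(30.6 − 239) + 0.591×2440×(30.6 − (-22.6)) = 0
-97114 m = -76717
m = -76717/-97114 ≈ 0.79 kg

m ≈ 0.79 kg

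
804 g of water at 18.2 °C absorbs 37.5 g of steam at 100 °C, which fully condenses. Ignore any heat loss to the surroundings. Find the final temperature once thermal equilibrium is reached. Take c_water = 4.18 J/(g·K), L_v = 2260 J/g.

Net heat exchanged in the isolated system is zero:
steam→water at 100 °C releases m L_v = 37.5×2260 = 84750; condensed water 100 °C→T: 156.75(T − 100); original water: 3360.7(T − 18.2)
3517.5 T = 84750 + 15675 + 61165 = 161590
T ≈ 45.94 °C, under the boiling point, so the assumption holds.

T_f ≈ 45.9 °C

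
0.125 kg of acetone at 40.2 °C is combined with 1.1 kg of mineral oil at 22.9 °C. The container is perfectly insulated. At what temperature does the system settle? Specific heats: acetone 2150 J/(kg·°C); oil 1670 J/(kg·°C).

T_f ≈ 25.1 °C

Net heat exchanged in the isolated system is zero:
0.125·2150·(T − 40.2) + 1.1·1670·(T − 22.9) = 0
268.75(T − 40.2) + 1837(T − 22.9) = 0
(268.75 + 1837) T = 268.75·40.2 + 1837·22.9
T = 52871/2105.8 ≈ 25.11 °C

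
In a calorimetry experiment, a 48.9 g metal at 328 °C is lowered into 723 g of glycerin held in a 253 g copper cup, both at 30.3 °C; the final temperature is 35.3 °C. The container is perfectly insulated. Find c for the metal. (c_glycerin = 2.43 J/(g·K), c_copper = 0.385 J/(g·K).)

c ≈ 0.648 J/(g·K)

Energy conservation, ΣQ = 0:
48.9·c·(35.3 − 328) + 723·2.43·(35.3 − 30.3) + 253·0.385·(35.3 − 30.3) = 0
-14313 c = -9271.5
c = -9271.5/-14313 ≈ 0.6478 J/(g·K)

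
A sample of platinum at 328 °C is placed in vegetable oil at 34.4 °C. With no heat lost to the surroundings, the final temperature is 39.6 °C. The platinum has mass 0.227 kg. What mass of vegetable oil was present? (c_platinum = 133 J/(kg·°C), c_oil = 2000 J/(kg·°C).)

m ≈ 0.837 kg

Conservation of energy gives ΣQ = 0:
0.227×133×(39.6 − 328) + m×2000×(39.6 − 34.4) = 0
10400 m = 8707.1
m = 8707.1/10400 ≈ 0.8372 kg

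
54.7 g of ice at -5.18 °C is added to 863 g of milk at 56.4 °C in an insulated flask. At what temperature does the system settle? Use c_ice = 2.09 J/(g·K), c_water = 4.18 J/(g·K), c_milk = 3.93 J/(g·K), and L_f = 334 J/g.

Setting the total heat transfer to zero:
warm ice to 0 °C: 54.7·2.09·(0 − (-5.18)) = 592.19
  latent heat to melt: 54.7·334 = 18270
  warm the meltwater: 228.65 T
  milk: 3391.6(T − 56.4)
3620.2 T = 191286 − 18862 = 172424
T ≈ 47.63 °C — above 0 °C, consistent with complete melting.

T_f ≈ 47.6 °C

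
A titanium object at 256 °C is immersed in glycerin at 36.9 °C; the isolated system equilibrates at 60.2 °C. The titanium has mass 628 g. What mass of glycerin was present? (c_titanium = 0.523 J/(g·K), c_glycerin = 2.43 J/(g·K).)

m ≈ 1140 g

|Q_titanium| = |Q_glycerin|:
628×0.523×(256 − 60.2) = m×2.43×(60.2 − 36.9)
56.62 m = 64309  ⇒  m ≈ 1136 g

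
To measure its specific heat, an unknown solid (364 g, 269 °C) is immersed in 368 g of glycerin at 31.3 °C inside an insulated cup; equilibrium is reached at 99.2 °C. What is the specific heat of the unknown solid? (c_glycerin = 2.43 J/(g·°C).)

Setting the total heat transfer to zero:
364·c·(99.2 − 269) + 368·2.43·(99.2 − 31.3) = 0
-61807 c = -60719
c = -60719/-61807 ≈ 0.9824 J/(g·°C)

c ≈ 0.982 J/(g·°C)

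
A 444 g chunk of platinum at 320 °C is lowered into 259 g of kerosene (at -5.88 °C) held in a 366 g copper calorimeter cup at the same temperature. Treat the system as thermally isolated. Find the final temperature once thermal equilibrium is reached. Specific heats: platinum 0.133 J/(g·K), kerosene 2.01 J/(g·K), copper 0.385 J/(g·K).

T_f ≈ 20.8 °C

Net heat exchanged in the isolated system is zero:
444*0.133*(T − 320) + 259*2.01*(T − (-5.88)) + 366*0.385*(T − (-5.88)) = 0
(59.05 + 520.59 + 140.91) T = 59.05*320 + 520.59*(-5.88) + 140.91*(-5.88)
T ≈ 20.83 °C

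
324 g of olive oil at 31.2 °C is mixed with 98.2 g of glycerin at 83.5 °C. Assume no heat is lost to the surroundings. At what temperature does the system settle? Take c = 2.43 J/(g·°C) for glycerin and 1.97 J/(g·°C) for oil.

T_f ≈ 45.4 °C

Taking heat into each body as positive, Σ m c ΔT = 0:
98.2·2.43·(T − 83.5) + 324·1.97·(T − 31.2) = 0
876.91 T = 39840
T = 39840 / 876.91 = 45.4 °C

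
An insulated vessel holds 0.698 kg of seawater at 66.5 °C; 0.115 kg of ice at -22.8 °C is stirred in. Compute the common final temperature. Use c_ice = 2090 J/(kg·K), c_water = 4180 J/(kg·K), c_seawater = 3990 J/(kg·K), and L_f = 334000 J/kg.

T_f ≈ 43.3 °C

Heat gained plus heat lost sum to zero:
ice -22.8→0 °C: 0.115×2090×22.8 = 5480
  melt ice: 0.115×334000 = 38410
  meltwater 0→T: 0.115×4180×T = 480.7 T
  seawater cools: 0.698×3990×(T − 66.5) = 2785(T − 66.5)
3265.7 T = 185204 − 43890 = 141314
T ≈ 43.27 °C. Since T > 0 °C, the all-ice-melts assumption holds.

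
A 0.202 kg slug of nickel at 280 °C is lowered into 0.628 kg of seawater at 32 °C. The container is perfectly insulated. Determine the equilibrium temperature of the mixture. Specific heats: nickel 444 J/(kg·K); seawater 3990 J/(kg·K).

T_f ≈ 40.6 °C

Let T be the final temperature. ΣQ_i = 0:
0.202·444·(T − 280) + 0.628·3990·(T − 32) = 0
89.69(T − 280) + 2505.7(T − 32) = 0
2595.4 T = 105296
T ≈ 40.57 °C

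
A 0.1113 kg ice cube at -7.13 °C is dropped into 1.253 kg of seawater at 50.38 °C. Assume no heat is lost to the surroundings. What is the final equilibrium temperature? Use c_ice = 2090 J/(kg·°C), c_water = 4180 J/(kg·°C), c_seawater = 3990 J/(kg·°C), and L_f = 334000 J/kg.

T_f ≈ 39.0 °C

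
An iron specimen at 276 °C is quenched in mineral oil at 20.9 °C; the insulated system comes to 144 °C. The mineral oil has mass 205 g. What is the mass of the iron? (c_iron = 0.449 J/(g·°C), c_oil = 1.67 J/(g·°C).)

m ≈ 711 g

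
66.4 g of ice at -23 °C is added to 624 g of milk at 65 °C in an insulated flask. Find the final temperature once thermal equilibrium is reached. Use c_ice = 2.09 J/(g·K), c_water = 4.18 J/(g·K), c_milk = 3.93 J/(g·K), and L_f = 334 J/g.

T_f ≈ 49.1 °C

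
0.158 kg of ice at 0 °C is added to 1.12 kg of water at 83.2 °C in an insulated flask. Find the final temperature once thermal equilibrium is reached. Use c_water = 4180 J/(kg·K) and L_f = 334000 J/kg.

T_f ≈ 63.0 °C

Taking heat into each body as positive, Σ m c ΔT = 0:
melt ice: 0.158×334000 = 52772; warm the meltwater: 660.44 T; water cools: 1.12×4180×(T − 83.2) = 4681.6(T − 83.2)
5342 T = 389509 − 52772 = 336737
T ≈ 63.04 °C (positive, so assuming full melt was valid).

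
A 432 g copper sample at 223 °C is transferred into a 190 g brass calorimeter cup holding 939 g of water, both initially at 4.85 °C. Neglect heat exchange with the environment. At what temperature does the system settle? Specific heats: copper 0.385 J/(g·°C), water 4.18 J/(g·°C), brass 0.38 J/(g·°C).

T_f = Σ m_i c_i T_i / Σ m_i c_i:
T_f = (166.32·223 + 3925·4.85 + 72.2·4.85) / (166.32 + 3925 + 72.2)
    = 56476 / 4163.5 ≈ 13.56 °C

T_f ≈ 13.6 °C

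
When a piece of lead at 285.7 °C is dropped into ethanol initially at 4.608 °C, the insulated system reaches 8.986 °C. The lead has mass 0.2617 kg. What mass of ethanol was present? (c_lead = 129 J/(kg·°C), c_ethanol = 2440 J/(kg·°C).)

m ≈ 0.874 kg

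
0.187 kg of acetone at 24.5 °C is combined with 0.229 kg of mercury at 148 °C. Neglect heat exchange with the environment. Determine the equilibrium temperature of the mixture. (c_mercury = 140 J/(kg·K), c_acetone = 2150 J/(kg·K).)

Conservation of energy gives ΣQ = 0:
0.229·140·(T − 148) + 0.187·2150·(T − 24.5) = 0
434.11 T = 14595
T = 14595 / 434.11 = 33.6 °C

T_f ≈ 33.6 °C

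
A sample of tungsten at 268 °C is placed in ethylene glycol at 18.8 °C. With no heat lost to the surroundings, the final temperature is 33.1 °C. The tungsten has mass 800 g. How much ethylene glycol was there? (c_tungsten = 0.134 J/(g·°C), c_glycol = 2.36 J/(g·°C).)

Let T be the final temperature. ΣQ_i = 0:
800·0.134·(33.1 − 268) + m·2.36·(33.1 − 18.8) = 0
33.75 m = 25181
m = 25181/33.75 ≈ 746.2 g

m ≈ 746 g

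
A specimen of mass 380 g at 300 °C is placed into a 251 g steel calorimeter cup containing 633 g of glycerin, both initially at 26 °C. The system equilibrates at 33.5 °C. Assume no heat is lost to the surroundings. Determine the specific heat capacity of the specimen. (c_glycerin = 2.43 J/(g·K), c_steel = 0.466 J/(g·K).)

c ≈ 0.123 J/(g·K)

Energy conservation, ΣQ = 0:
380×c×(33.5 − 300) + 633×2.43×(33.5 − 26) + 251×0.466×(33.5 − 26) = 0
-101270 c = -12414
c = -12414/-101270 ≈ 0.1226 J/(g·K)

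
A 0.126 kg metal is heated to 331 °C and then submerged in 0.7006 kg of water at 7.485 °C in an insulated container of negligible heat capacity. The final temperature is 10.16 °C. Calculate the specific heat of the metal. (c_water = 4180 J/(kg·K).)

Taking heat into each body as positive, Σ m c ΔT = 0:
0.126×c×(10.16 − 331) + 0.7006×4180×(10.16 − 7.485) = 0
-40.43 c = -7833.8
c = -7833.8/-40.43 ≈ 193.8 J/(kg·K)

c ≈ 194 J/(kg·K)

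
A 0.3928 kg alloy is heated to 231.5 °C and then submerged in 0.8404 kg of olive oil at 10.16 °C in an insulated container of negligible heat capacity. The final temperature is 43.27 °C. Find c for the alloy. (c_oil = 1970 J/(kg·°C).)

c ≈ 741 J/(kg·°C)

m_s c (T_s − T_f) = m_oil c_oil (T_f − T_0):
0.3928·c·(231.5 − 43.27) = 0.8404·1970·(43.27 − 10.16)
73.94 c = 54817  ⇒  c ≈ 741.4 J/(kg·°C)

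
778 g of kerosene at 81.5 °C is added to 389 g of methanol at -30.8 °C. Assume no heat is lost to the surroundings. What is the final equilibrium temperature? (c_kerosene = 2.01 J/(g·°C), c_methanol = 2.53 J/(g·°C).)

Heat gained plus heat lost sum to zero:
778*2.01*(T − 81.5) + 389*2.53*(T − (-30.8)) = 0
(1563.8 + 984.17) T = 1563.8*81.5 + 984.17*(-30.8)
T ≈ 38.12 °C

T_f ≈ 38.1 °C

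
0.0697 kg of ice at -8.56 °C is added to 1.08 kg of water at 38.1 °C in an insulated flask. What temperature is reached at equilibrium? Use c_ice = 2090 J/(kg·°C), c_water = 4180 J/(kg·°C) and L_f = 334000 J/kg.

T_f ≈ 30.7 °C

Setting the total heat transfer to zero:
ice -8.56→0 °C: 0.0697×2090×8.56 = 1247; melt ice: 0.0697×334000 = 23280; warm the meltwater: 291.35 T; water: 4514.4(T − 38.1)
4805.7 T = 171999 − 24527 = 147472
T ≈ 30.69 °C. Since T > 0 °C, the all-ice-melts assumption holds.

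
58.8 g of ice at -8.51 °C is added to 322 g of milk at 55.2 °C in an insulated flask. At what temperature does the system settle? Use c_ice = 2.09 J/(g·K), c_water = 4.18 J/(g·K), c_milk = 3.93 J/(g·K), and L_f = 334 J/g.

Heat gained plus heat lost sum to zero:
ice -8.51→0 °C: 58.8·2.09·8.51 = 1045.8
  melt ice: 58.8·334 = 19639
  meltwater 0→T: 58.8·4.18·T = 245.78 T
  milk: 1265.5(T − 55.2)
1511.2 T = 69853 − 20685 = 49168
T ≈ 32.54 °C (positive, so assuming full melt was valid).

T_f ≈ 32.5 °C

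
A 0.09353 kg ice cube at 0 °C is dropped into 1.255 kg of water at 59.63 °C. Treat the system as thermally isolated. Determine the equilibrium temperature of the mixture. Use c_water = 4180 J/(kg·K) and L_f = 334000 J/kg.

T_f ≈ 50.0 °C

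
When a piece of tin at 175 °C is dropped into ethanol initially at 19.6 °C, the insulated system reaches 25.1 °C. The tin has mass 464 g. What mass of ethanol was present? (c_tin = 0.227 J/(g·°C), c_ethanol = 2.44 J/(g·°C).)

m ≈ 1180 g

Heat lost by the tin = heat gained by the ethanol:
464·0.227·(175 − 25.1) = m·2.44·(25.1 − 19.6)
13.42 m = 15789  ⇒  m ≈ 1177 g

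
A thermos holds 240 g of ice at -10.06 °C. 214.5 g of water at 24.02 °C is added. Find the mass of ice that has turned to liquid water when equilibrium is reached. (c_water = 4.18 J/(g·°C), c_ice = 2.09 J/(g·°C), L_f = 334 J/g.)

m_melted ≈ 49.4 g

Heat available from the water dropping to 0 °C: 214.5×4.18×24.02 = 21537 J.
Warming the ice to 0 °C takes 240×2.09×10.06 = 5046.1 J, leaving 16490 J for melting.
To melt every bit of ice: 240×334 = 80160 J.
Since 16490 < 80160 J, not all the ice melts; equilibrium is at 0 °C.
m_melt = 16490 / L_f = 49.37 g.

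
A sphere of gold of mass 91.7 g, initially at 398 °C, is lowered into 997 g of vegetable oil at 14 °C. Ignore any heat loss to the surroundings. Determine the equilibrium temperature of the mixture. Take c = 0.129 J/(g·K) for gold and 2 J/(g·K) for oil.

T_f ≈ 16.3 °C

T_f = Σ m_i c_i T_i / Σ m_i c_i:
T_f = (11.83*398 + 1994*14) / (11.83 + 1994)
    = 32624 / 2005.8 ≈ 16.26 °C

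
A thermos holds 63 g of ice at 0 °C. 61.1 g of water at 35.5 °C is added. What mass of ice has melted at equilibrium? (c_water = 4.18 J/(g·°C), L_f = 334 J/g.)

m_melted ≈ 27.1 g

Water can give up m c ΔT = 61.1×4.18×35.5 = 9066.6 J before reaching 0 °C.
Fully melting the ice requires m_ice L_f = 63×334 = 21042 J.
That's not enough to melt it all — equilibrium is at 0 °C with ice remaining.
m_melt = 9066.6 / L_f = 27.15 g.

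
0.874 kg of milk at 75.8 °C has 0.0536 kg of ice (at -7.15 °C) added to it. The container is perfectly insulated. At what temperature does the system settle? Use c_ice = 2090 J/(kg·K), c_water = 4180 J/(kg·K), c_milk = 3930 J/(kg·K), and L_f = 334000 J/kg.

T_f ≈ 66.0 °C

Energy conservation, ΣQ = 0:
ice -7.15→0 °C: 0.0536·2090·7.15 = 800.97; fusion: m_ice L_f = 0.0536·334000 = 17902; warm the meltwater: 224.05 T; milk cools: 0.874·3930·(T − 75.8) = 3434.8(T − 75.8)
3658.9 T = 260359 − 18703 = 241656
T ≈ 66.05 °C. Since T > 0 °C, the all-ice-melts assumption holds.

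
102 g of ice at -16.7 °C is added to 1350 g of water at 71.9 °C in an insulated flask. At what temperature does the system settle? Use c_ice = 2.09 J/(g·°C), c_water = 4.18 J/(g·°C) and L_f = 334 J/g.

Setting the total heat transfer to zero:
warm ice to 0 °C: 102×2.09×(0 − (-16.7)) = 3560.1; latent heat to melt: 102×334 = 34068; meltwater 0→T: 102×4.18×T = 426.36 T; water: 5643(T − 71.9)
6069.4 T = 405732 − 37628 = 368104
T ≈ 60.65 °C. Since T > 0 °C, the all-ice-melts assumption holds.

T_f ≈ 60.6 °C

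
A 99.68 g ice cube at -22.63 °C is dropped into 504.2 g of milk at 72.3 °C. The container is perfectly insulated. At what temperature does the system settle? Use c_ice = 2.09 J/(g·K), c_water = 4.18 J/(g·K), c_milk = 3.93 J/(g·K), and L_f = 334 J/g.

Let T be the final temperature. ΣQ_i = 0:
warm ice to 0 °C: 99.68·2.09·(0 − (-22.63)) = 4714.5
  fusion: m_ice L_f = 99.68·334 = 33293
  warm the meltwater: 416.66 T
  milk: 1981.5(T − 72.3)
2398.2 T = 143263 − 38008 = 105255
T ≈ 43.89 °C — above 0 °C, consistent with complete melting.

T_f ≈ 43.9 °C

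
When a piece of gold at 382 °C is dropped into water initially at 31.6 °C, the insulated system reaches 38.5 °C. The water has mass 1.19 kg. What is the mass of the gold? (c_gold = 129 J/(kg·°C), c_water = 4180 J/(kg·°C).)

Heat lost by the gold = heat gained by the water:
m×129×(382 − 38.5) = 1.19×4180×(38.5 − 31.6)
44312 m = 34322  ⇒  m ≈ 0.7746 kg

m ≈ 0.775 kg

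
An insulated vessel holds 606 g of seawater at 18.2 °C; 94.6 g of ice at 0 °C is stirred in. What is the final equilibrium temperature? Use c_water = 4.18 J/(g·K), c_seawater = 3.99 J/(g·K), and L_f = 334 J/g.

T_f ≈ 4.4 °C

Net heat exchanged in the isolated system is zero:
melt ice: 94.6×334 = 31596; warm the meltwater: 395.43 T; seawater: 2417.9(T − 18.2)
2813.4 T = 44007 − 31596 = 12410
T ≈ 4.41 °C. Since T > 0 °C, the all-ice-melts assumption holds.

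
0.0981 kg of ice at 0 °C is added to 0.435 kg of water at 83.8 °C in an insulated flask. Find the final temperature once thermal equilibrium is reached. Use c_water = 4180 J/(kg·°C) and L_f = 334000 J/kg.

T_f ≈ 53.7 °C

Energy balance with sensible and latent terms:
latent heat to melt: 0.0981·334000 = 32765
  warm the meltwater: 410.06 T
  water cools: 0.435·4180·(T − 83.8) = 1818.3(T − 83.8)
2228.4 T = 152374 − 32765 = 119608
T ≈ 53.68 °C (positive, so assuming full melt was valid).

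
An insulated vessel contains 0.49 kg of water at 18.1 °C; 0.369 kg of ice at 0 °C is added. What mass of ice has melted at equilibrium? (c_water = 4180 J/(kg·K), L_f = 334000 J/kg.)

m_melted ≈ 0.111 kg

Water can give up m c ΔT = 0.49×4180×18.1 = 37072 J before reaching 0 °C.
Melting all 0.369 kg of ice would need 0.369×334000 = 123246 J.
Since 37072 < 123246 J, not all the ice melts; equilibrium is at 0 °C.
m_melted×334000 = 37072  ⇒  m_melted ≈ 0.111 kg.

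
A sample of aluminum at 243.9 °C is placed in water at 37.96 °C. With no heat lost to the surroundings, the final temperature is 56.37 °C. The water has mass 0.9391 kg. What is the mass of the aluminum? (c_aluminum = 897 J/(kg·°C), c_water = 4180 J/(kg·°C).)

m ≈ 0.43 kg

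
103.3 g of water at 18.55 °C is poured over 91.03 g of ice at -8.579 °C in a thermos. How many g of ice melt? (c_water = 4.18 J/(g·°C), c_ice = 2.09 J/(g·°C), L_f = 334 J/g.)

m_melted ≈ 19.1 g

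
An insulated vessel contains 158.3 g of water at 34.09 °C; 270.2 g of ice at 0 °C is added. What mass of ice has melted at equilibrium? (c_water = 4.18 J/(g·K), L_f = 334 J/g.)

Water can give up m c ΔT = 158.3×4.18×34.09 = 22557 J before reaching 0 °C.
Fully melting the ice requires m_ice L_f = 270.2×334 = 90247 J.
22557 J < 90247 J, so only part of the ice melts and the system sits at 0 °C.
m_melt = 22557 / L_f = 67.54 g.

m_melted ≈ 67.5 g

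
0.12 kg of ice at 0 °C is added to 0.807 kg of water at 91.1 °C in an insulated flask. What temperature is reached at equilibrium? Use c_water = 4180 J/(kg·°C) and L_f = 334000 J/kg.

T_f ≈ 69.0 °C

Heat gained plus heat lost sum to zero:
fusion: m_ice L_f = 0.12×334000 = 40080
  meltwater 0→T: 0.12×4180×T = 501.6 T
  water cools: 0.807×4180×(T − 91.1) = 3373.3(T − 91.1)
3874.9 T = 307304 − 40080 = 267224
T ≈ 68.96 °C. Since T > 0 °C, the all-ice-melts assumption holds.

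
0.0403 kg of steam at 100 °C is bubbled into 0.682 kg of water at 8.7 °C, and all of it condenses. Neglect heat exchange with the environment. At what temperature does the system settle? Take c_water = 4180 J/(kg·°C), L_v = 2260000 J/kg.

T_f ≈ 44.0 °C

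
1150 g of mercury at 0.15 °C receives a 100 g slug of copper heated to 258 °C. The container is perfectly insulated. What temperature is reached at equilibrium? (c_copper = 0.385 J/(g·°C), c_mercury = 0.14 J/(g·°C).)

T_f ≈ 49.9 °C

Let T be the final temperature. ΣQ_i = 0:
100*0.385*(T − 258) + 1150*0.14*(T − 0.15) = 0
199.5 T = 9957.1
T = 9957.1/199.5 ≈ 49.91 °C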